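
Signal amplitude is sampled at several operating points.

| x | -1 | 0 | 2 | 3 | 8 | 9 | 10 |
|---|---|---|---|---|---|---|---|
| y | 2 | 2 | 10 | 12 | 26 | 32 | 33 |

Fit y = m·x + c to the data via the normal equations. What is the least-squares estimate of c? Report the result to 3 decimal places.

Entries of AᵀA: Σx·x = 259, Σx = 31, Σ1 = 7.
For Aᵀy: Σx·y = 880, Σy = 117.
det = 259·7 − 31² = 852.
m = (880·7 − 31·117)/852 = 2533/852; c = (259·117 − 31·880)/852 = 3023/852.

c = 3.548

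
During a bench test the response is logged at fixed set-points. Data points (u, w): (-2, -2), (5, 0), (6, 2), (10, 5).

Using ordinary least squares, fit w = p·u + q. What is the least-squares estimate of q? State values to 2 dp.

Sums needed: Σu·u = 165, Σu = 19, Σ1 = 4.
For Aᵀw: Σu·w = 66, Σw = 5.
Eliminating q: 4·(row 1) − 19·(row 2) gives 299·p = 4·66 − 19·5 = 169, so p = 13/23.
Then q = (5 − 19·(13/23))/4 = -33/23.

q = -1.43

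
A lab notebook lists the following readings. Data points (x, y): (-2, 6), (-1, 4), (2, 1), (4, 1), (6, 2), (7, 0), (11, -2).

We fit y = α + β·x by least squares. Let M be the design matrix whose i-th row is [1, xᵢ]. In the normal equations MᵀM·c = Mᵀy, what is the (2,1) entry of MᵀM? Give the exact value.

Row 2 ↔ basis x, column 1 ↔ basis 1, so (MᵀM)_{2,1} = Σᵢ x = (-2)·(1) + (-1)·(1) + (2)·(1) + (4)·(1) + (6)·(1) + (7)·(1) + (11)·(1) = 27.

27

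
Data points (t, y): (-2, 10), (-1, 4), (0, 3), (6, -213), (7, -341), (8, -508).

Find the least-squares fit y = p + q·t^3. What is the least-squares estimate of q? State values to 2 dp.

q = -1.00

Setting ∂/∂p … = 0 gives: 6·p + 1062·q = -1045;  1062·p + 426514·q = -423151.
(Σ1 = 6, Σt^3 = 1062, Σt^3·t^3 = 426514, Σy = -1045, Σt^3·y = -423151.)
Δ = 6·426514 − 1062² = 1431240.
p = ((-1045)·426514 − 1062·(-423151))/1431240 = 459904/178905; q = (6·(-423151) − 1062·(-1045))/1431240 = -119093/119270.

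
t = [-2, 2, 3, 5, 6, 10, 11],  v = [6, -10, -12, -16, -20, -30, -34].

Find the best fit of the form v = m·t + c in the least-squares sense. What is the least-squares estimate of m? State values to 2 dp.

m = -2.92

The normal system XᵀX·[m, c]ᵀ = Xᵀv is [[299, 35]; [35, 7]]·[m, c]ᵀ = [-942, -116]ᵀ.
Eliminating c: 7·(row 1) − 35·(row 2) gives 868·m = 7·(-942) − 35·(-116) = -2534, so m = -181/62.
Then c = ((-116) − 35·(-181/62))/7 = -857/434.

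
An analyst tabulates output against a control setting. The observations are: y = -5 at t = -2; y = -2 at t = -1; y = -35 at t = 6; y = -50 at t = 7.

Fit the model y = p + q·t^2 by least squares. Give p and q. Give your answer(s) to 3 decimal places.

AᵀA·[p, q]ᵀ = Aᵀy reads: 4·p + 90·q = -92;  90·p + 3714·q = -3732.
det = 4·3714 − 90² = 6756.
p = ((-92)·3714 − 90·(-3732))/6756 = -484/563; q = (4·(-3732) − 90·(-92))/6756 = -554/563.

p = -0.860, q = -0.984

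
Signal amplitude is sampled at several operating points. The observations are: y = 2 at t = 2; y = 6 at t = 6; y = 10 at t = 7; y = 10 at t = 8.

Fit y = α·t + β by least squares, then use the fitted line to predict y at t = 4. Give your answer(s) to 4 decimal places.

Setting ∂/∂α … = 0 gives: 153·α + 23·β = 190;  23·α + 4·β = 28.
det = 153·4 − 23² = 83.
α = (190·4 − 23·28)/83 = 116/83; β = (153·28 − 23·190)/83 = -86/83.
At t = 4: ŷ = (116/83)·(4) + (-86/83)·(1) = 378/83.

ŷ = 4.5542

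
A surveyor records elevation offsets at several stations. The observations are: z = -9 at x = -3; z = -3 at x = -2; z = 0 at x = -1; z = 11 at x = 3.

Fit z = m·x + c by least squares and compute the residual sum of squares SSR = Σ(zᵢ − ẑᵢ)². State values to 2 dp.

From the data, Σx·x = 23, Σx = -3, Σ1 = 4.
For Aᵀz: Σx·z = 66, Σz = -1.
AᵀA·[m, c]ᵀ = Aᵀz becomes [[23, -3]; [-3, 4]]·[m, c]ᵀ = [66, -1]ᵀ.
Δ = 23·4 − (-3)² = 83.
m = (66·4 − (-3)·(-1))/83 = 261/83; c = (23·(-1) − (-3)·66)/83 = 175/83.
Residuals: -139/83, 98/83, 86/83, -45/83; SSR = 462/83.

SSR = 5.57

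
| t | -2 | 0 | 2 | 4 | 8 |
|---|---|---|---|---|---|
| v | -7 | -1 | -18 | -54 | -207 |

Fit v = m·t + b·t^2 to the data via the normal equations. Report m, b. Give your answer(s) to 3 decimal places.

m = -2.169, b = -2.957

With design matrix M, MᵀM = [[88, 576]; [576, 4384]] and Mᵀv = [-1894, -14212]ᵀ.
det = 88·4384 − 576² = 54016.
m = ((-1894)·4384 − 576·(-14212))/54016 = -1831/844; b = (88·(-14212) − 576·(-1894))/54016 = -4991/1688.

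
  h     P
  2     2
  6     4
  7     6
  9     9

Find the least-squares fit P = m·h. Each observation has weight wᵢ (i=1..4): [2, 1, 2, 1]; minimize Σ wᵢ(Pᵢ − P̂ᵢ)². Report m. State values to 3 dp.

With design matrix M, MᵀWM = [[223]] and MᵀWP = [197]ᵀ.
m = 197/223 = 0.883408.

m = 0.883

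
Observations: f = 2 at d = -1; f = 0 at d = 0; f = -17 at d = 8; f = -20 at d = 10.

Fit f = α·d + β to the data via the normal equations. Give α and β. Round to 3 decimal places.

Normal-equation sums: Σd·d = 165, Σd = 17, Σ1 = 4.
For Xᵀf: Σd·f = -338, Σf = -35.
So XᵀX·[α, β]ᵀ = Xᵀf: [[165, 17]; [17, 4]]·[α, β]ᵀ = [-338, -35]ᵀ.
Eliminating β: 4·(row 1) − 17·(row 2) gives 371·α = 4·(-338) − 17·(-35) = -757, so α = -757/371.
Then β = ((-35) − 17·(-757/371))/4 = -29/371.

α = -2.040, β = -0.078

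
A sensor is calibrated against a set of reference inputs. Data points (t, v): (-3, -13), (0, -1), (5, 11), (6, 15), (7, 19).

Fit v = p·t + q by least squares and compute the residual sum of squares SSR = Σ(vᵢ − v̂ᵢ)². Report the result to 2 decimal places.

AᵀA·[p, q]ᵀ = Aᵀv reads: 119·p + 15·q = 317;  15·p + 5·q = 31.
(Σt·t = 119, Σt = 15, Σ1 = 5, Σt·v = 317, Σv = 31.)
Determinant 119·5 − 15² = 370.
p = (317·5 − 15·31)/370 = 112/37; q = (119·31 − 15·317)/370 = -533/185.
Residuals: -192/185, 348/185, -232/185, -52/185, 128/185; SSR = 1248/185.

SSR = 6.75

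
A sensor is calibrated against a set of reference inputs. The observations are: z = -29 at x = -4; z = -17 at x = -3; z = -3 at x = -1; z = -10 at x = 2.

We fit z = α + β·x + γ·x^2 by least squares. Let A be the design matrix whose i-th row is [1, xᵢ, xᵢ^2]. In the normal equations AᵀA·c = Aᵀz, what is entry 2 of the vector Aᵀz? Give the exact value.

150

Entry 2 ↔ basis x, so (Aᵀz)_{2} = Σᵢ (x)·zᵢ = (-4)·(-29) + (-3)·(-17) + (-1)·(-3) + (2)·(-10) = 150.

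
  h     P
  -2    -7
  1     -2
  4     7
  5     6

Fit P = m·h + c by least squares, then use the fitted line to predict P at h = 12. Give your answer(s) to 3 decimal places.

Normal-equation sums: Σh·h = 46, Σh = 8, Σ1 = 4.
Moment sums: Σh·P = 70, ΣP = 4.
Eliminating c: 4·(row 1) − 8·(row 2) gives 120·m = 4·70 − 8·4 = 248, so m = 31/15.
Then c = (4 − 8·(31/15))/4 = -47/15.
At h = 12: P̂ = (31/15)·(12) + (-47/15)·(1) = 65/3.

P̂ = 21.667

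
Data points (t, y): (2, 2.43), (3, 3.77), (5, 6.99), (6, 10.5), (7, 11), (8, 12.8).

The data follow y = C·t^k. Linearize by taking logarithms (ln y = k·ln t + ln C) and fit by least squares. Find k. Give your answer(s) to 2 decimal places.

k = 1.24

Let Y = ln y. Fitting Y = k·ln t + ln C by least squares:
Σln t = 9.2183, Σ(ln t)² = 15.5987, Σln y = 11.4582, Σln t·ln y = 19.3835.
Equations: 15.5987·k + 9.2183·ln C = 19.3835;  9.2183·k + 6·ln C = 11.4582.
Slope k = (n·Σln t·ln y − Σln t·Σln y)/(n·Σ(ln t)² − (Σln t)²) = (6·19.3835 − 9.2183·11.4582)/8.6152 = 1.23922; ln C = (Σln y − k·Σln t)/n = 0.00577.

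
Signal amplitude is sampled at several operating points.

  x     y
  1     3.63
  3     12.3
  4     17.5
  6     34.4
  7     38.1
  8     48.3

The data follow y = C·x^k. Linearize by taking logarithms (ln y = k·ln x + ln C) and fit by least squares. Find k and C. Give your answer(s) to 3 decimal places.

k = 1.248, C = 3.409

Taking logs, ln y = k·ln x + ln C, so regress ln y on ln x.
XᵀX = [[14.4498, 8.3020]; [8.3020, 6]], rhs = [28.2107, 17.7167]ᵀ  (here Σln x = 8.3020, Σ(ln x)² = 14.4498, Σln y = 17.7167, Σln x·ln y = 28.2107).
Solving (det = 17.7753): k = 1.24777, ln C = 1.22629, so C = exp(1.22629) = 3.40855.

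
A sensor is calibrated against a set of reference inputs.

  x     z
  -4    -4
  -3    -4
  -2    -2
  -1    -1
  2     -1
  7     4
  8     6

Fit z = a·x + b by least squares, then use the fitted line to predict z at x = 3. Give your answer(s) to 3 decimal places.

ẑ = 1.271

Forming MᵀM = [[147, 7]; [7, 7]] and Mᵀz = [107, -2]ᵀ gives MᵀM·[a, b]ᵀ = Mᵀz.
det = 147·7 − 7² = 980.
a = (107·7 − 7·(-2))/980 = 109/140; b = (147·(-2) − 7·107)/980 = -149/140.
At x = 3: ẑ = (109/140)·(3) + (-149/140)·(1) = 89/70.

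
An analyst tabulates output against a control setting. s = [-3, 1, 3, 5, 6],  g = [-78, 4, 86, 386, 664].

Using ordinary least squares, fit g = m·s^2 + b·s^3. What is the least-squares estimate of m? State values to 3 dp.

m = 0.403

The normal system XᵀX·[m, b]ᵀ = Xᵀg is [[2084, 10902]; [10902, 63740]]·[m, b]ᵀ = [33630, 196106]ᵀ.
Determinant 2084·63740 − 10902² = 13980556.
m = (33630·63740 − 10902·196106)/13980556 = 1407147/3495139; b = (2084·196106 − 10902·33630)/13980556 = 10512661/3495139.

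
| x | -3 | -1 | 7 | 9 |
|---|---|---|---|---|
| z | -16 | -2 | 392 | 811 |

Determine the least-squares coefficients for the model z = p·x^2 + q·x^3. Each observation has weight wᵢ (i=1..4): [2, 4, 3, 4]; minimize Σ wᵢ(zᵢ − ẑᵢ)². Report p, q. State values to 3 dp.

p = 1.045, q = 0.996

Entries of AᵀWA: Σwᵢ·x^2·x^2 = 33613, Σwᵢ·x^2·x^3 = 286127, Σwᵢ·x^3·x^3 = 2480173.
Right-hand side: Σwᵢ·x^2·z = 320092, Σwᵢ·x^3·z = 2769116.
det = 33613·2480173 − 286127² = 1497394920.
p = (320092·2480173 − 286127·2769116)/1497394920 = 65195091/62391455; q = (33613·2769116 − 286127·320092)/1497394920 = 62138851/62391455.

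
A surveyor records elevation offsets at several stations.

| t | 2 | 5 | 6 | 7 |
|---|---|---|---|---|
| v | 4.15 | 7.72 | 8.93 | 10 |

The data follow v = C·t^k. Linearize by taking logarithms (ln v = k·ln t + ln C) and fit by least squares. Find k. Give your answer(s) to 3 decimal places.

Linearized form: ln v = k·ln t + ln C. From the 4 transformed points,
XᵀX = [[10.0677, 6.0403]; [6.0403, 4]], rhs = [12.6793, 7.9589]ᵀ  (here Σln t = 6.0403, Σ(ln t)² = 10.0677, Σln v = 7.9589, Σln t·ln v = 12.6793).
Slope k = (n·Σln t·ln v − Σln t·Σln v)/(n·Σ(ln t)² − (Σln t)²) = (4·12.6793 − 6.0403·7.9589)/3.7862 = 0.69819; ln C = (Σln v − k·Σln t)/n = 0.93542.

k = 0.698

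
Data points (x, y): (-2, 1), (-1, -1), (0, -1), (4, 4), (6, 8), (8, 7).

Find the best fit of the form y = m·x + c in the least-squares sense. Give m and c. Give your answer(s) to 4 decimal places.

m = 0.8862, c = 0.7844

Compute the Gram sums: Σx·x = 121, Σx = 15, Σ1 = 6.
For Aᵀy: Σx·y = 119, Σy = 18.
Normal equations: [[121, 15]; [15, 6]]·[m, c]ᵀ = [119, 18]ᵀ.
Eliminating c: 6·(row 1) − 15·(row 2) gives 501·m = 6·119 − 15·18 = 444, so m = 148/167.
Then c = (18 − 15·(148/167))/6 = 131/167.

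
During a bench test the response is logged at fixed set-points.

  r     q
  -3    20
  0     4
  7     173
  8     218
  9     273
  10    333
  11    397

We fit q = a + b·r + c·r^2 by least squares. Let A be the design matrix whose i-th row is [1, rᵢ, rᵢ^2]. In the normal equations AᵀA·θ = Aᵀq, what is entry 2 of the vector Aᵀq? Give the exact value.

Entry 2 ↔ basis r, so (Aᵀq)_{2} = Σᵢ (r)·qᵢ = (-3)·(20) + (0)·(4) + (7)·(173) + (8)·(218) + (9)·(273) + (10)·(333) + (11)·(397) = 13049.

13049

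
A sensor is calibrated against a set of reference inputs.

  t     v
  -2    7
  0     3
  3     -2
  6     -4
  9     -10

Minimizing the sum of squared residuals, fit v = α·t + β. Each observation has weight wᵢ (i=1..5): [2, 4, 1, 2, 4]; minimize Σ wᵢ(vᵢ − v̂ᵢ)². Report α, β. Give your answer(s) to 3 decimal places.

α = -1.461, β = 3.437

From the data, Σwᵢ·t·t = 413, Σwᵢ·t = 47, Σwᵢ·1 = 13.
For MᵀWv: Σwᵢ·t·v = -442, Σwᵢ·v = -24.
So MᵀWM·[α, β]ᵀ = MᵀWv: [[413, 47]; [47, 13]]·[α, β]ᵀ = [-442, -24]ᵀ.
Eliminating β: 13·(row 1) − 47·(row 2) gives 3160·α = 13·(-442) − 47·(-24) = -4618, so α = -2309/1580.
Then β = ((-24) − 47·(-2309/1580))/13 = 5431/1580.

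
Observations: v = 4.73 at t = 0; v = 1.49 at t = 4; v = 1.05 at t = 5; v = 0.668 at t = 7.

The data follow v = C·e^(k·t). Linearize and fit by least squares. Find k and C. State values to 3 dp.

k = -0.284, C = 4.639

Taking logs, ln v = k·t + ln C, so regress ln v on t.
AᵀA = [[90.0000, 16.0000]; [16.0000, 4]], rhs = [-0.9852, 1.5980]ᵀ  (here Σt = 16.0000, Σ(t)² = 90.0000, Σln v = 1.5980, Σt·ln v = -0.9852).
Solving (det = 104.0000): k = -0.28374, ln C = 1.53448, so C = exp(1.53448) = 4.63890.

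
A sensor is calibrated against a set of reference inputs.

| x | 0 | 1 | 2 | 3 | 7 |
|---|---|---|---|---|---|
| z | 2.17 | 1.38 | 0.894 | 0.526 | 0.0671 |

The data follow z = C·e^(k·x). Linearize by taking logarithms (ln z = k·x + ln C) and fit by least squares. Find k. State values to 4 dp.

k = -0.5002

Linearized form: ln z = k·x + ln C. From the 5 transformed points,
Over the data: Σx = 13.0000, Σ(x)² = 63.0000, Σln z = -2.3593, Σx·ln z = -20.7404.
Normal system: [[63.0000, 13.0000]; [13.0000, 5]]·[k, ln C]ᵀ = [-20.7404, -2.3593]ᵀ.
Solving (det = 146.0000): k = -0.50022, ln C = 0.82871.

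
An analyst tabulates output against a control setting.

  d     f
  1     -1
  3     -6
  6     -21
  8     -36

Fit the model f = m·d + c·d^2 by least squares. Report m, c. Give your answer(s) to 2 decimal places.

m = -0.50, c = -0.50

Normal-equation sums: Σd·d = 110, Σd·d^2 = 756, Σd^2·d^2 = 5474.
For Xᵀf: Σd·f = -433, Σd^2·f = -3115.
Eliminating c: 5474·(row 1) − 756·(row 2) gives 30604·m = 5474·(-433) − 756·(-3115) = -15302, so m = -1/2.
Then c = ((-3115) − 756·(-1/2))/5474 = -1/2.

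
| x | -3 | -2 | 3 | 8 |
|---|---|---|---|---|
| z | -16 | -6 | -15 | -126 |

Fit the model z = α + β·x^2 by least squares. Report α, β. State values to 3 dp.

Compute the Gram sums: Σ1 = 4, Σx^2 = 86, Σx^2·x^2 = 4274.
For Mᵀz: Σz = -163, Σx^2·z = -8367.
So MᵀM·[α, β]ᵀ = Mᵀz: [[4, 86]; [86, 4274]]·[α, β]ᵀ = [-163, -8367]ᵀ.
Determinant 4·4274 − 86² = 9700.
α = ((-163)·4274 − 86·(-8367))/9700 = 229/97; β = (4·(-8367) − 86·(-163))/9700 = -389/194.

α = 2.361, β = -2.005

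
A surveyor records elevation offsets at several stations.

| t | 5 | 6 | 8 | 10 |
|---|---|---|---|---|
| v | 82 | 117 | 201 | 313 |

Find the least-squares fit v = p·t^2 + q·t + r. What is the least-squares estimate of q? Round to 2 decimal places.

Normal-equation sums: Σt^2·t^2 = 16017, Σt^2·t = 1853, Σt^2 = 225, Σt·t = 225, Σt = 29, Σ1 = 4.
Right-hand side: Σt^2·v = 50426, Σt·v = 5850, Σv = 713.
Normal equations: [[16017, 1853, 225]; [1853, 225, 29]; [225, 29, 4]]·[p, q, r]ᵀ = [50426, 5850, 713]ᵀ.
Row-reducing yields p = 630/199, q = -287/199, r = 2115/199.

q = -1.44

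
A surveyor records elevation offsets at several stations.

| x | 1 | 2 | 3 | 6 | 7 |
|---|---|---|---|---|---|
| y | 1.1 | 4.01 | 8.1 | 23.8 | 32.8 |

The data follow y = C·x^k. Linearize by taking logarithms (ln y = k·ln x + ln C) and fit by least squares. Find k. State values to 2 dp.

Taking logs, ln y = k·ln x + ln C, so regress ln y on ln x.
Over the data: Σln x = 5.5294, Σ(ln x)² = 8.6844, Σln y = 10.2361, Σln x·ln y = 15.7322.
Normal system: [[8.6844, 5.5294]; [5.5294, 5]]·[k, ln C]ᵀ = [15.7322, 10.2361]ᵀ.
Solving (det = 12.8473): k = 1.71718, ln C = 0.14821.

k = 1.72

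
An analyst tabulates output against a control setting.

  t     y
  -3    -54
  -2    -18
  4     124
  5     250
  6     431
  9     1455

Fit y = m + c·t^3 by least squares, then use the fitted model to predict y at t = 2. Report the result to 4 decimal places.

Compute the Gram sums: Σ1 = 6, Σt^3 = 1099, Σt^3·t^3 = 598611.
For Mᵀy: Σy = 2188, Σt^3·y = 1194579.
Normal equations: [[6, 1099]; [1099, 598611]]·[m, c]ᵀ = [2188, 1194579]ᵀ.
Eliminating c: 598611·(row 1) − 1099·(row 2) gives 2383865·m = 598611·2188 − 1099·1194579 = -3081453, so m = -3081453/2383865.
Then c = (1194579 − 1099·(-3081453/2383865))/598611 = 4762862/2383865.
At t = 2: ŷ = (-3081453/2383865)·(1) + (4762862/2383865)·(8) = 35021443/2383865.

ŷ = 14.6910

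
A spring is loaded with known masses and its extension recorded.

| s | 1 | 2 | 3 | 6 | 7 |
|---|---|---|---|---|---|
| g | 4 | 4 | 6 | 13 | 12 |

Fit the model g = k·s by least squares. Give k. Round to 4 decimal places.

From the data, Σs·s = 99.
Right-hand side: Σs·g = 192.
Normal equations: [[99]]·[k]ᵀ = [192]ᵀ.
Hence k = 192 / 99 ≈ 1.93939.

k = 1.9394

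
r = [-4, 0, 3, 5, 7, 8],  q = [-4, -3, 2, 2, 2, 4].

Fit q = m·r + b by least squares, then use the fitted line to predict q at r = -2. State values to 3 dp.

q̂ = -2.942

With design matrix A, AᵀA = [[163, 19]; [19, 6]] and Aᵀq = [78, 3]ᵀ.
Δ = 163·6 − 19² = 617.
m = (78·6 − 19·3)/617 = 411/617; b = (163·3 − 19·78)/617 = -993/617.
At r = -2: q̂ = (411/617)·(-2) + (-993/617)·(1) = -1815/617.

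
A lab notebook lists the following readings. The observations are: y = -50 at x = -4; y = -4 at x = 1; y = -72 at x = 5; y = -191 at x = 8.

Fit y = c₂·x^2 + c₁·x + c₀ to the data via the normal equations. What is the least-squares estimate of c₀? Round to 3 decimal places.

c₀ = -0.164

Compute the Gram sums: Σx^2·x^2 = 4978, Σx^2·x = 574, Σx^2 = 106, Σx·x = 106, Σx = 10, Σ1 = 4.
Moment sums: Σx^2·y = -14828, Σx·y = -1692, Σy = -317.
So MᵀM·[c₂, c₁, c₀]ᵀ = Mᵀy: [[4978, 574, 106]; [574, 106, 10]; [106, 10, 4]]·[c₂, c₁, c₀]ᵀ = [-14828, -1692, -317]ᵀ.
Solving the 3×3 system (Gaussian elimination) gives c₂ = -40447/13368, c₁ = 1949/4456, c₀ = -1093/6684.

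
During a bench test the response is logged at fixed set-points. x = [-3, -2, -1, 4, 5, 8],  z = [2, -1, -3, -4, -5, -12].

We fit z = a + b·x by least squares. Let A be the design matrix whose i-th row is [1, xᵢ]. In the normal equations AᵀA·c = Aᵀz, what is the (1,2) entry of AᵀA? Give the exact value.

Row 1 ↔ basis 1, column 2 ↔ basis x, so (AᵀA)_{1,2} = Σᵢ x = (1)·(-3) + (1)·(-2) + (1)·(-1) + (1)·(4) + (1)·(5) + (1)·(8) = 11.

11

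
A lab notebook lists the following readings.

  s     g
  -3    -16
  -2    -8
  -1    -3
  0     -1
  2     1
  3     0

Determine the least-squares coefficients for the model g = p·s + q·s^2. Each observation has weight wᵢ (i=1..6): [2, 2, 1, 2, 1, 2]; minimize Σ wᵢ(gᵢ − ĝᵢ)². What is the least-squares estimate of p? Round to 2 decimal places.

p = 2.55

With design matrix X, XᵀWX = [[49, -9]; [-9, 373]] and XᵀWg = [133, -351]ᵀ.
det = 49·373 − (-9)² = 18196.
p = (133·373 − (-9)·(-351))/18196 = 23225/9098; q = (49·(-351) − (-9)·133)/18196 = -8001/9098.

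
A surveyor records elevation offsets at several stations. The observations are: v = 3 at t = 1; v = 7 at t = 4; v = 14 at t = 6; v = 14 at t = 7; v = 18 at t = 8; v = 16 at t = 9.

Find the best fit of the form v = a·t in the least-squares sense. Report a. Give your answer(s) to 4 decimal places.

a = 2.0283

Setting ∂/∂a … = 0 gives: 247·a = 501.
(Σt·t = 247, Σt·v = 501.)
Hence a = 501 / 247 ≈ 2.02834.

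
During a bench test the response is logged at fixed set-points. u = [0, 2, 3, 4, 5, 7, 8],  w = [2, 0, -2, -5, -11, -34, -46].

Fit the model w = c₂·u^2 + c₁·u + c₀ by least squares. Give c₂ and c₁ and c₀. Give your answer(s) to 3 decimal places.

Compute the Gram sums: Σu^2·u^2 = 7475, Σu^2·u = 1079, Σu^2 = 167, Σu·u = 167, Σu = 29, Σ1 = 7.
Right-hand side: Σu^2·w = -4983, Σu·w = -687, Σw = -96.
Row-reducing yields c₂ = -2363/2282, c₁ = 5435/2282, c₀ = 183/163.

c₂ = -1.035, c₁ = 2.382, c₀ = 1.123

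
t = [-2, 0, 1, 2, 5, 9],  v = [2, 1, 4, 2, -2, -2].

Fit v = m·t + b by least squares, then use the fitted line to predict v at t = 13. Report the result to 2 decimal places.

v̂ = -4.11

Sums needed: Σt·t = 115, Σt = 15, Σ1 = 6.
For Mᵀv: Σt·v = -24, Σv = 5.
So MᵀM·[m, b]ᵀ = Mᵀv: [[115, 15]; [15, 6]]·[m, b]ᵀ = [-24, 5]ᵀ.
Eliminating b: 6·(row 1) − 15·(row 2) gives 465·m = 6·(-24) − 15·5 = -219, so m = -73/155.
Then b = (5 − 15·(-73/155))/6 = 187/93.
At t = 13: v̂ = (-73/155)·(13) + (187/93)·(1) = -1912/465.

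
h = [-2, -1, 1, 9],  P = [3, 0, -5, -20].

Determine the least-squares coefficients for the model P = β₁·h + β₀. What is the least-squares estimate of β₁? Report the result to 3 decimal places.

β₁ = -2.040

Forming XᵀX = [[87, 7]; [7, 4]] and XᵀP = [-191, -22]ᵀ gives XᵀX·[β₁, β₀]ᵀ = XᵀP.
Eliminating β₀: 4·(row 1) − 7·(row 2) gives 299·β₁ = 4·(-191) − 7·(-22) = -610, so β₁ = -610/299.
Then β₀ = ((-22) − 7·(-610/299))/4 = -577/299.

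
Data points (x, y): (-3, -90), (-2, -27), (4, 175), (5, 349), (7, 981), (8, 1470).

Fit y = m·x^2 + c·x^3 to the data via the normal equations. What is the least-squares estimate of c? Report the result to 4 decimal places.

Compute the Gram sums: Σx^2·x^2 = 7475, Σx^2·x^3 = 53449, Σx^3·x^3 = 400307.
Right-hand side: Σx^2·y = 152756, Σx^3·y = 1146594.
AᵀA·[m, c]ᵀ = Aᵀy becomes [[7475, 53449]; [53449, 400307]]·[m, c]ᵀ = [152756, 1146594]ᵀ.
Δ = 7475·400307 − 53449² = 135499224.
m = (152756·400307 − 53449·1146594)/135499224 = -67503307/67749612; c = (7475·1146594 − 53449·152756)/135499224 = 203067353/67749612.

c = 2.9973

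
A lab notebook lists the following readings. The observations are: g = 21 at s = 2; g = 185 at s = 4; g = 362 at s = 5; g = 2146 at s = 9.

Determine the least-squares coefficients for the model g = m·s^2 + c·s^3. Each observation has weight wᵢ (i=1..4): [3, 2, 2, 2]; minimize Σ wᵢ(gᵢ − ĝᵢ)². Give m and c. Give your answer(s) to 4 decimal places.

m = -0.4999, c = 2.9993

Normal-equation sums: Σwᵢ·s^2·s^2 = 14932, Σwᵢ·s^2·s^3 = 126492, Σwᵢ·s^3·s^3 = 1102516.
Right-hand side: Σwᵢ·s^2·g = 371924, Σwᵢ·s^3·g = 3243552.
AᵀWA·[m, c]ᵀ = AᵀWg becomes [[14932, 126492]; [126492, 1102516]]·[m, c]ᵀ = [371924, 3243552]ᵀ.
Determinant 14932·1102516 − 126492² = 462542848.
m = (371924·1102516 − 126492·3243552)/462542848 = -14451175/28908928; c = (14932·3243552 − 126492·371924)/462542848 = 86706741/28908928.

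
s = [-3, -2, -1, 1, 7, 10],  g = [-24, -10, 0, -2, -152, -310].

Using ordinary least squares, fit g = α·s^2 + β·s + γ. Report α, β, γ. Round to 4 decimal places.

α = -3.0657, β = -0.5260, γ = 1.8470

With design matrix A, AᵀA = [[12500, 1308, 164]; [1308, 164, 12]; [164, 12, 6]] and Aᵀg = [-38706, -4074, -498]ᵀ.
Solving the 3×3 system (Gaussian elimination) gives α = -2661/868, β = -2283/4340, γ = 2004/1085.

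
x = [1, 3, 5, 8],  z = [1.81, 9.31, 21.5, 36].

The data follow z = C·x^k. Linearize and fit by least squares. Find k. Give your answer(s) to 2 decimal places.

k = 1.46

Linearized form: ln z = k·ln x + ln C. From the 4 transformed points,
Σln x = 4.7875, Σ(ln x)² = 8.1213, Σln z = 9.4760, Σln x·ln z = 14.8407.
Normal system: [[8.1213, 4.7875]; [4.7875, 4]]·[k, ln C]ᵀ = [14.8407, 9.4760]ᵀ.
Solving (det = 9.5652): k = 1.46327, ln C = 0.61765.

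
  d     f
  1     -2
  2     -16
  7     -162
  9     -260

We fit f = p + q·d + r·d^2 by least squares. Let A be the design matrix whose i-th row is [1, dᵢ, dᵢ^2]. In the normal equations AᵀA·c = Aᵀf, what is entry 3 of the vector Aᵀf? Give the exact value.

Entry 3 ↔ basis d^2, so (Aᵀf)_{3} = Σᵢ (d^2)·fᵢ = (1)·(-2) + (4)·(-16) + (49)·(-162) + (81)·(-260) = -29064.

-29064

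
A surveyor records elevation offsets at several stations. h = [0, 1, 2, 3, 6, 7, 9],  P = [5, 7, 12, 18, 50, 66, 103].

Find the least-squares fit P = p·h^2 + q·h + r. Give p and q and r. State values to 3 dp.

From the data, Σh^2·h^2 = 10356, Σh^2·h = 1324, Σh^2 = 180, Σh·h = 180, Σh = 28, Σ1 = 7.
Moment sums: Σh^2·P = 13594, Σh·P = 1774, ΣP = 261.
So MᵀM·[p, q, r]ᵀ = MᵀP: [[10356, 1324, 180]; [1324, 180, 28]; [180, 28, 7]]·[p, q, r]ᵀ = [13594, 1774, 261]ᵀ.
Inverting the 3×3 Gram matrix, [p, q, r]ᵀ = [5927/5392, 5239/5392, 1730/337]ᵀ.

p = 1.099, q = 0.972, r = 5.134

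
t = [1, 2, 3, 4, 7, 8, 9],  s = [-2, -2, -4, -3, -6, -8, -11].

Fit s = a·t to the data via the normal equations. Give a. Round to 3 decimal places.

a = -1.049

Normal-equation sums: Σt·t = 224.
Moment sums: Σt·s = -235.
Hence a = -235 / 224 ≈ -1.04911.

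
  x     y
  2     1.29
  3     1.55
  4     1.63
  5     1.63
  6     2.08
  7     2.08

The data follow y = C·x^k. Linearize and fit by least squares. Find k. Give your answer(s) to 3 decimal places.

k = 0.374

Linearized form: ln y = k·ln x + ln C. From the 6 transformed points,
AᵀA = [[13.1965, 8.5252]; [8.5252, 6]], rhs = [4.8590, 3.1348]ᵀ  (here Σln x = 8.5252, Σ(ln x)² = 13.1965, Σln y = 3.1348, Σln x·ln y = 4.8590).
Slope k = (n·Σln x·ln y − Σln x·Σln y)/(n·Σ(ln x)² − (Σln x)²) = (6·4.8590 − 8.5252·3.1348)/6.5005 = 0.37371; ln C = (Σln y − k·Σln x)/n = -0.00852.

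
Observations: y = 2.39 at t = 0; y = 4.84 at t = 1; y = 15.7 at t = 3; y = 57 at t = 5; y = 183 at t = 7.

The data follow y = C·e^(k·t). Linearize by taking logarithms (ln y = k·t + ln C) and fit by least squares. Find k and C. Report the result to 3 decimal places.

With ln yᵢ as the transformed response and tᵢ as the regressor:
AᵀA = [[84.0000, 16.0000]; [16.0000, 5]], rhs = [66.5196, 14.4544]ᵀ  (here Σt = 16.0000, Σ(t)² = 84.0000, Σln y = 14.4544, Σt·ln y = 66.5196).
Slope k = (n·Σt·ln y − Σt·Σln y)/(n·Σ(t)² − (Σt)²) = (5·66.5196 − 16.0000·14.4544)/164.0000 = 0.61785; ln C = (Σln y − k·Σt)/n = 0.91376, so C = exp(0.91376) = 2.49369.

k = 0.618, C = 2.494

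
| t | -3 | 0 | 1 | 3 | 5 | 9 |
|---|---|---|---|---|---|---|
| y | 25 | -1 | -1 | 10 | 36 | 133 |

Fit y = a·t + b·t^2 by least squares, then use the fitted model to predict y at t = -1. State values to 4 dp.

Entries of AᵀA: Σt·t = 125, Σt·t^2 = 855, Σt^2·t^2 = 7349.
And Σt·y = 1331, Σt^2·y = 11987.
Δ = 125·7349 − 855² = 187600.
a = (1331·7349 − 855·11987)/187600 = -233683/93800; b = (125·11987 − 855·1331)/187600 = 36037/18760.
At t = -1: ŷ = (-233683/93800)·(-1) + (36037/18760)·(1) = 14781/3350.

ŷ = 4.4122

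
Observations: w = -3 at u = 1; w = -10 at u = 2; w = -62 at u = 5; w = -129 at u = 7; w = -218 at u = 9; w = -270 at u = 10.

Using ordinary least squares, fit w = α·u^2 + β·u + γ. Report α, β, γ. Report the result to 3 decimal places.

Sums needed: Σu^2·u^2 = 19604, Σu^2·u = 2206, Σu^2 = 260, Σu·u = 260, Σu = 34, Σ1 = 6.
For Mᵀw: Σu^2·w = -52572, Σu·w = -5898, Σw = -692.
So MᵀM·[α, β, γ]ᵀ = Mᵀw: [[19604, 2206, 260]; [2206, 260, 34]; [260, 34, 6]]·[α, β, γ]ᵀ = [-52572, -5898, -692]ᵀ.
Solving the 3×3 system (Gaussian elimination) gives α = -18127/6145, β = 16848/6145, γ = -18692/6145.

α = -2.950, β = 2.742, γ = -3.042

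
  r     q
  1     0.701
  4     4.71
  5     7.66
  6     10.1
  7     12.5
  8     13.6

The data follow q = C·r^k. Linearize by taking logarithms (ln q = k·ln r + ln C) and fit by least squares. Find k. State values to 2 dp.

k = 1.46

Taking logs, ln q = k·ln r + ln C, so regress ln q on ln r.
Σln r = 8.8128, Σ(ln r)² = 15.8331, Σln q = 10.6788, Σln r·ln q = 19.9110.
Normal system: [[15.8331, 8.8128]; [8.8128, 6]]·[k, ln C]ᵀ = [19.9110, 10.6788]ᵀ.
Slope k = (n·Σln r·ln q − Σln r·Σln q)/(n·Σ(ln r)² − (Σln r)²) = (6·19.9110 − 8.8128·10.6788)/17.3327 = 1.46287; ln C = (Σln q − k·Σln r)/n = -0.36888.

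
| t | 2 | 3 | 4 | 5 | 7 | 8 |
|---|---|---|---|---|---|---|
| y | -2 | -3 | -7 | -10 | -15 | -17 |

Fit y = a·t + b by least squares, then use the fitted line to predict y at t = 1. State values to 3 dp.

ŷ = 1.143

Sums needed: Σt·t = 167, Σt = 29, Σ1 = 6.
Right-hand side: Σt·y = -332, Σy = -54.
det = 167·6 − 29² = 161.
a = ((-332)·6 − 29·(-54))/161 = -426/161; b = (167·(-54) − 29·(-332))/161 = 610/161.
At t = 1: ŷ = (-426/161)·(1) + (610/161)·(1) = 8/7.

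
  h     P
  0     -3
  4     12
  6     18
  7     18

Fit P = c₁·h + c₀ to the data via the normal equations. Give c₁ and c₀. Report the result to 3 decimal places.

Compute the Gram sums: Σh·h = 101, Σh = 17, Σ1 = 4.
Right-hand side: Σh·P = 282, ΣP = 45.
AᵀA·[c₁, c₀]ᵀ = AᵀP becomes [[101, 17]; [17, 4]]·[c₁, c₀]ᵀ = [282, 45]ᵀ.
Determinant 101·4 − 17² = 115.
c₁ = (282·4 − 17·45)/115 = 363/115; c₀ = (101·45 − 17·282)/115 = -249/115.

c₁ = 3.157, c₀ = -2.165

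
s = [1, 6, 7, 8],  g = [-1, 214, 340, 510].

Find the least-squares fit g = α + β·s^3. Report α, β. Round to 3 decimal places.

α = -2.106, β = 0.999

Normal-equation sums: Σ1 = 4, Σs^3 = 1072, Σs^3·s^3 = 426450.
Right-hand side: Σg = 1063, Σs^3·g = 423963.
Normal equations: [[4, 1072]; [1072, 426450]]·[α, β]ᵀ = [1063, 423963]ᵀ.
Determinant 4·426450 − 1072² = 556616.
α = (1063·426450 − 1072·423963)/556616 = -585993/278308; β = (4·423963 − 1072·1063)/556616 = 139079/139154.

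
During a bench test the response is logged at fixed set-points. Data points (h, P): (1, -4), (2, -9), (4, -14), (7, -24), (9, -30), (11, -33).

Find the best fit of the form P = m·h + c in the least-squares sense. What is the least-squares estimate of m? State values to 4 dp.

m = -2.9370

Sums needed: Σh·h = 272, Σh = 34, Σ1 = 6.
Moment sums: Σh·P = -879, ΣP = -114.
Normal equations: [[272, 34]; [34, 6]]·[m, c]ᵀ = [-879, -114]ᵀ.
det = 272·6 − 34² = 476.
m = ((-879)·6 − 34·(-114))/476 = -699/238; c = (272·(-114) − 34·(-879))/476 = -33/14.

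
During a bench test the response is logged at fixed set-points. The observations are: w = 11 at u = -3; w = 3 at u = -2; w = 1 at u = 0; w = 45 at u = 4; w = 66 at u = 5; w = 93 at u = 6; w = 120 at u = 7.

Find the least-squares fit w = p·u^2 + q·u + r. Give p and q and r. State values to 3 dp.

p = 2.031, q = 2.897, r = 1.055

The normal equations are: 4675·p + 713·q + 139·r = 11709;  713·p + 139·q + 17·r = 1869;  139·p + 17·q + 7·r = 339.
Inverting the 3×3 Gram matrix, [p, q, r]ᵀ = [3039/1496, 13001/4488, 592/561]ᵀ.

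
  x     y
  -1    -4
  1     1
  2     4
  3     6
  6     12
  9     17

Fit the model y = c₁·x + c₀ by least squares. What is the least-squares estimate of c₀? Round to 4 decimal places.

Forming MᵀM = [[132, 20]; [20, 6]] and Mᵀy = [256, 36]ᵀ gives MᵀM·[c₁, c₀]ᵀ = Mᵀy.
Δ = 132·6 − 20² = 392.
c₁ = (256·6 − 20·36)/392 = 102/49; c₀ = (132·36 − 20·256)/392 = -46/49.

c₀ = -0.9388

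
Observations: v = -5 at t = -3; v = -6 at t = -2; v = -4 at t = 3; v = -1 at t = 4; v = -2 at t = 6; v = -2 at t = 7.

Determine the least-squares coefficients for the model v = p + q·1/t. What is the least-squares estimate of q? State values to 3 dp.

q = 4.573

From the data, Σ1 = 6, Σ1/t = 5/84, Σ1/t·1/t = 457/784.
Moment sums: Σv = -20, Σ1/t·v = 69/28.
det = 6·(457/784) − (5/84)² = 24653/7056.
p = ((-20)·(457/784) − (5/84)·(69/28))/(24653/7056) = -83295/24653; q = (6·(69/28) − (5/84)·(-20))/(24653/7056) = 112728/24653.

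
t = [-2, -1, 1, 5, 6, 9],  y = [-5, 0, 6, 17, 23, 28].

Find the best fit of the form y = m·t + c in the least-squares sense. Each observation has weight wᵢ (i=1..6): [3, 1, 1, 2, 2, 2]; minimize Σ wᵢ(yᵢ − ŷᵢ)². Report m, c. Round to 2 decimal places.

m = 3.08, c = 2.04

The normal equations are: 298·m + 34·c = 986;  34·m + 11·c = 127.
(Σwᵢ·t·t = 298, Σwᵢ·t = 34, Σwᵢ·1 = 11, Σwᵢ·t·y = 986, Σwᵢ·y = 127.)
det = 298·11 − 34² = 2122.
m = (986·11 − 34·127)/2122 = 3264/1061; c = (298·127 − 34·986)/2122 = 2161/1061.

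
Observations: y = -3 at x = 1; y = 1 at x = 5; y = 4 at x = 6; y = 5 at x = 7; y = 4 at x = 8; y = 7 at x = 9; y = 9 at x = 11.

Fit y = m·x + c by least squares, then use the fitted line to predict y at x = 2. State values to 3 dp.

The normal system MᵀM·[m, c]ᵀ = Mᵀy is [[377, 47]; [47, 7]]·[m, c]ᵀ = [255, 27]ᵀ.
Determinant 377·7 − 47² = 430.
m = (255·7 − 47·27)/430 = 6/5; c = (377·27 − 47·255)/430 = -21/5.
At x = 2: ŷ = (6/5)·(2) + (-21/5)·(1) = -9/5.

ŷ = -1.800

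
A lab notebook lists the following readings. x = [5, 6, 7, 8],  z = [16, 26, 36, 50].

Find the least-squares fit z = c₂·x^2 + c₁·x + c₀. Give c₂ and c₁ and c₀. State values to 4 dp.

Forming AᵀA = [[8418, 1196, 174]; [1196, 174, 26]; [174, 26, 4]] and Aᵀz = [6300, 888, 128]ᵀ gives AᵀA·[c₂, c₁, c₀]ᵀ = Aᵀz.
Inverting the 3×3 Gram matrix, [c₂, c₁, c₀]ᵀ = [1, -9/5, 1/5]ᵀ.

c₂ = 1.0000, c₁ = -1.8000, c₀ = 0.2000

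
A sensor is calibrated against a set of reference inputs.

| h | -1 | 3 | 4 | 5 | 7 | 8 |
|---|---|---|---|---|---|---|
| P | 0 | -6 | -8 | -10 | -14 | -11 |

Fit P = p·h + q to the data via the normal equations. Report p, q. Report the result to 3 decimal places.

p = -1.435, q = -1.948

From the data, Σh·h = 164, Σh = 26, Σ1 = 6.
Moment sums: Σh·P = -286, ΣP = -49.
So XᵀX·[p, q]ᵀ = XᵀP: [[164, 26]; [26, 6]]·[p, q]ᵀ = [-286, -49]ᵀ.
Δ = 164·6 − 26² = 308.
p = ((-286)·6 − 26·(-49))/308 = -221/154; q = (164·(-49) − 26·(-286))/308 = -150/77.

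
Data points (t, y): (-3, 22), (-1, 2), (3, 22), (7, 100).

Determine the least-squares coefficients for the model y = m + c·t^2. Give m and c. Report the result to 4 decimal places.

m = 2.5000, c = 2.0000

From the data, Σ1 = 4, Σt^2 = 68, Σt^2·t^2 = 2564.
Moment sums: Σy = 146, Σt^2·y = 5298.
So AᵀA·[m, c]ᵀ = Aᵀy: [[4, 68]; [68, 2564]]·[m, c]ᵀ = [146, 5298]ᵀ.
Δ = 4·2564 − 68² = 5632.
m = (146·2564 − 68·5298)/5632 = 5/2; c = (4·5298 − 68·146)/5632 = 2.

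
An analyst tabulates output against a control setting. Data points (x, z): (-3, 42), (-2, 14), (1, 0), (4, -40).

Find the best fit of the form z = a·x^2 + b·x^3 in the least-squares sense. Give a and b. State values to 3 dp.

a = 1.581, b = -1.021

Setting ∂/∂a … = 0 gives: 354·a + 750·b = -206;  750·a + 4890·b = -3806.
(Σx^2·x^2 = 354, Σx^2·x^3 = 750, Σx^3·x^3 = 4890, Σx^2·z = -206, Σx^3·z = -3806.)
Eliminating b: 4890·(row 1) − 750·(row 2) gives 1168560·a = 4890·(-206) − 750·(-3806) = 1847160, so a = 5131/3246.
Then b = ((-3806) − 750·(5131/3246))/4890 = -16567/16230.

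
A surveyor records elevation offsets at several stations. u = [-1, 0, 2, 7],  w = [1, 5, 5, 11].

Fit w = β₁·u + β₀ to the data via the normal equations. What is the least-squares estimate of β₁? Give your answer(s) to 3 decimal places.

The normal system MᵀM·[β₁, β₀]ᵀ = Mᵀw is [[54, 8]; [8, 4]]·[β₁, β₀]ᵀ = [86, 22]ᵀ.
Determinant 54·4 − 8² = 152.
β₁ = (86·4 − 8·22)/152 = 21/19; β₀ = (54·22 − 8·86)/152 = 125/38.

β₁ = 1.105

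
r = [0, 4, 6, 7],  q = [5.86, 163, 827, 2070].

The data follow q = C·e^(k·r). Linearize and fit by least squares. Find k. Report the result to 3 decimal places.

With ln qᵢ as the transformed response and rᵢ as the regressor:
XᵀX = [[101.0000, 17.0000]; [17.0000, 4]], rhs = [114.1290, 21.2150]ᵀ  (here Σr = 17.0000, Σ(r)² = 101.0000, Σln q = 21.2150, Σr·ln q = 114.1290).
Slope k = (n·Σr·ln q − Σr·Σln q)/(n·Σ(r)² − (Σr)²) = (4·114.1290 − 17.0000·21.2150)/115.0000 = 0.83357; ln C = (Σln q − k·Σr)/n = 1.76107.

k = 0.834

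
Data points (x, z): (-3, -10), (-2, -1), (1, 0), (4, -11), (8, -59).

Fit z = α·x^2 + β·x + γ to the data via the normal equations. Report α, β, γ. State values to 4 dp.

α = -1.0249, β = 0.5784, γ = 2.1433

The normal system MᵀM·[α, β, γ]ᵀ = Mᵀz is [[4450, 542, 94]; [542, 94, 8]; [94, 8, 5]]·[α, β, γ]ᵀ = [-4046, -484, -81]ᵀ.
Row-reducing yields α = -13771/13436, β = 7771/13436, γ = 14399/6718.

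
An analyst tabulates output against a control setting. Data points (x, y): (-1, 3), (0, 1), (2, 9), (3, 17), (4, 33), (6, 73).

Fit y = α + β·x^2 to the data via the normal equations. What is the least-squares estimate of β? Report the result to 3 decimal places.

Forming MᵀM = [[6, 66]; [66, 1650]] and Mᵀy = [136, 3348]ᵀ gives MᵀM·[α, β]ᵀ = Mᵀy.
Eliminating β: 1650·(row 1) − 66·(row 2) gives 5544·α = 1650·136 − 66·3348 = 3432, so α = 13/21.
Then β = (3348 − 66·(13/21))/1650 = 463/231.

β = 2.004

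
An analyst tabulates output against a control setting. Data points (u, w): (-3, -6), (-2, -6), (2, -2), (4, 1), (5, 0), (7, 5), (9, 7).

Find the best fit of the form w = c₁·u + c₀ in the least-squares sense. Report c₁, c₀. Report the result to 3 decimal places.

c₁ = 1.103, c₀ = -3.611

Compute the Gram sums: Σu·u = 188, Σu = 22, Σ1 = 7.
Moment sums: Σu·w = 128, Σw = -1.
AᵀA·[c₁, c₀]ᵀ = Aᵀw becomes [[188, 22]; [22, 7]]·[c₁, c₀]ᵀ = [128, -1]ᵀ.
det = 188·7 − 22² = 832.
c₁ = (128·7 − 22·(-1))/832 = 459/416; c₀ = (188·(-1) − 22·128)/832 = -751/208.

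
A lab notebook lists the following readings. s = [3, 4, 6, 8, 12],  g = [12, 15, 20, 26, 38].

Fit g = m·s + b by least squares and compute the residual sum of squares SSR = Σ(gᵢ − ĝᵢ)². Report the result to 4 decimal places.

From the data, Σs·s = 269, Σs = 33, Σ1 = 5.
Right-hand side: Σs·g = 880, Σg = 111.
So AᵀA·[m, b]ᵀ = Aᵀg: [[269, 33]; [33, 5]]·[m, b]ᵀ = [880, 111]ᵀ.
Eliminating b: 5·(row 1) − 33·(row 2) gives 256·m = 5·880 − 33·111 = 737, so m = 737/256.
Then b = (111 − 33·(737/256))/5 = 819/256.
Residuals: 21/128, 73/256, -121/256, -59/256, 65/256; SSR = 115/256.

SSR = 0.4492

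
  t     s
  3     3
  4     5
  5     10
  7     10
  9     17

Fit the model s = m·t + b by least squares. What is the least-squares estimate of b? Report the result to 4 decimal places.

b = -3.0690

Entries of AᵀA: Σt·t = 180, Σt = 28, Σ1 = 5.
Moment sums: Σt·s = 302, Σs = 45.
det = 180·5 − 28² = 116.
m = (302·5 − 28·45)/116 = 125/58; b = (180·45 − 28·302)/116 = -89/29.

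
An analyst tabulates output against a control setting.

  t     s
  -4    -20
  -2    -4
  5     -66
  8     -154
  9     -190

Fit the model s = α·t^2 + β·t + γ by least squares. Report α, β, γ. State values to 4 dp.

α = -1.9792, β = -3.1517, γ = -1.5043

Sums needed: Σt^2·t^2 = 11554, Σt^2·t = 1294, Σt^2 = 190, Σt·t = 190, Σt = 16, Σ1 = 5.
And Σt^2·s = -27232, Σt·s = -3184, Σs = -434.
So MᵀM·[α, β, γ]ᵀ = Mᵀs: [[11554, 1294, 190]; [1294, 190, 16]; [190, 16, 5]]·[α, β, γ]ᵀ = [-27232, -3184, -434]ᵀ.
Inverting the 3×3 Gram matrix, [α, β, γ]ᵀ = [-54001/27284, -85991/27284, -20521/13642]ᵀ.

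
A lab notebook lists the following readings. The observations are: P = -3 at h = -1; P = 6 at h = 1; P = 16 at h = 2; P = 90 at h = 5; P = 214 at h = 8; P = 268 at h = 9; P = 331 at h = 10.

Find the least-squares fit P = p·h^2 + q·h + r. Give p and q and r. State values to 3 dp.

p = 2.981, q = 3.300, r = -1.860

MᵀM·[p, q, r]ᵀ = MᵀP reads: 21300·p + 2374·q + 276·r = 70821;  2374·p + 276·q + 34·r = 7925;  276·p + 34·q + 7·r = 922.
Inverting the 3×3 Gram matrix, [p, q, r]ᵀ = [906763/304162, 1003857/304162, -282883/152081]ᵀ.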